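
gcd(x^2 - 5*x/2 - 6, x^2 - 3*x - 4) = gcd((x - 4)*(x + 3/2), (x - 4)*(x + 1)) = x - 4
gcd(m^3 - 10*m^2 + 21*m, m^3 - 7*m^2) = m^2 - 7*m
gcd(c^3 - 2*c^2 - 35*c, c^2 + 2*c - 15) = c + 5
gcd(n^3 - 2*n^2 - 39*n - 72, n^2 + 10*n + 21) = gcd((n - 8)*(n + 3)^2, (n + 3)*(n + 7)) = n + 3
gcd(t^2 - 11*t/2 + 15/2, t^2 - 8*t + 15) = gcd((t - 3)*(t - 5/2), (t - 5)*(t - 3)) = t - 3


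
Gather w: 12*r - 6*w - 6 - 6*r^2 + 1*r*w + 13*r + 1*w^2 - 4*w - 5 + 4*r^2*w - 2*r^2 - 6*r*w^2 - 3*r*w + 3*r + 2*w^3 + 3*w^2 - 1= -8*r^2 + 28*r + 2*w^3 + w^2*(4 - 6*r) + w*(4*r^2 - 2*r - 10) - 12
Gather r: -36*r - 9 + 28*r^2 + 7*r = 28*r^2 - 29*r - 9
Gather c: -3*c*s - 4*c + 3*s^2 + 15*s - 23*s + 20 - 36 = c*(-3*s - 4) + 3*s^2 - 8*s - 16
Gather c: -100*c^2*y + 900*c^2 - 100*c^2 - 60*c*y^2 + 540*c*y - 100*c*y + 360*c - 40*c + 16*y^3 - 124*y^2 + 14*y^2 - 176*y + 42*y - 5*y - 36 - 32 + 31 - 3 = c^2*(800 - 100*y) + c*(-60*y^2 + 440*y + 320) + 16*y^3 - 110*y^2 - 139*y - 40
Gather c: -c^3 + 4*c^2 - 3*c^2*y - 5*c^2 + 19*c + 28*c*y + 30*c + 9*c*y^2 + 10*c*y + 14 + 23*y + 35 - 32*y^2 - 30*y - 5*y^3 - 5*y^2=-c^3 + c^2*(-3*y - 1) + c*(9*y^2 + 38*y + 49) - 5*y^3 - 37*y^2 - 7*y + 49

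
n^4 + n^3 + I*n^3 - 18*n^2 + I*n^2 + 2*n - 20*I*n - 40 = (n - 4)*(n + 5)*(n - I)*(n + 2*I)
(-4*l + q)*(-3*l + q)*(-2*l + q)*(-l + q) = 24*l^4 - 50*l^3*q + 35*l^2*q^2 - 10*l*q^3 + q^4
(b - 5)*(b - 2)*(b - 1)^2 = b^4 - 9*b^3 + 25*b^2 - 27*b + 10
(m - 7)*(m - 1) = m^2 - 8*m + 7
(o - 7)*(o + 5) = o^2 - 2*o - 35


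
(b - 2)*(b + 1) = b^2 - b - 2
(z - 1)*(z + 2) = z^2 + z - 2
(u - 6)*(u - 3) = u^2 - 9*u + 18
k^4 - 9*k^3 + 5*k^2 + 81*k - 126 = (k - 7)*(k - 3)*(k - 2)*(k + 3)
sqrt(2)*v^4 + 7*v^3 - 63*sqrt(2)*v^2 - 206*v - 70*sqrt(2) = (v - 5*sqrt(2))*(v + sqrt(2))*(v + 7*sqrt(2))*(sqrt(2)*v + 1)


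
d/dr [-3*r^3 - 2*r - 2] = -9*r^2 - 2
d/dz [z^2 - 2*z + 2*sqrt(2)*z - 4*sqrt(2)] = 2*z - 2 + 2*sqrt(2)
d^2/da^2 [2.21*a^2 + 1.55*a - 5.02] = 4.42000000000000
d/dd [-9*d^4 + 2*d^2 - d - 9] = -36*d^3 + 4*d - 1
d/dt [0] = 0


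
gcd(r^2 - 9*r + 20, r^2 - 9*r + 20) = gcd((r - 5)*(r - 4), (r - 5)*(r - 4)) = r^2 - 9*r + 20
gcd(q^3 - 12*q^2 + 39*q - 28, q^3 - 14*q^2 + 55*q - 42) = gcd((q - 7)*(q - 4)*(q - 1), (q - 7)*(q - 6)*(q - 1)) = q^2 - 8*q + 7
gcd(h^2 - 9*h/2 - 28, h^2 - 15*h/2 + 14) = 1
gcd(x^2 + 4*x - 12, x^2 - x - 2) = x - 2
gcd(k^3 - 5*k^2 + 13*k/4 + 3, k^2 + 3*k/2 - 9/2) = k - 3/2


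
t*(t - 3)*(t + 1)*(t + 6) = t^4 + 4*t^3 - 15*t^2 - 18*t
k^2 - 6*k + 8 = (k - 4)*(k - 2)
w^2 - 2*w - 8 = (w - 4)*(w + 2)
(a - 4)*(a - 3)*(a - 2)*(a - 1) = a^4 - 10*a^3 + 35*a^2 - 50*a + 24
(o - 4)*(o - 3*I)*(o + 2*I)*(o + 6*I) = o^4 - 4*o^3 + 5*I*o^3 + 12*o^2 - 20*I*o^2 - 48*o + 36*I*o - 144*I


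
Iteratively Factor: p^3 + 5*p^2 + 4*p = (p + 4)*(p^2 + p) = (p + 1)*(p + 4)*(p)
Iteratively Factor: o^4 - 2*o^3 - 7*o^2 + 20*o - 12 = (o - 2)*(o^3 - 7*o + 6) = (o - 2)^2*(o^2 + 2*o - 3) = (o - 2)^2*(o + 3)*(o - 1)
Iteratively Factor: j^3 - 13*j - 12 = (j + 1)*(j^2 - j - 12) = (j + 1)*(j + 3)*(j - 4)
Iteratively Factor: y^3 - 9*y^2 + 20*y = (y - 5)*(y^2 - 4*y) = (y - 5)*(y - 4)*(y)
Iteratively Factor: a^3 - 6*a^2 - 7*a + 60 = (a - 4)*(a^2 - 2*a - 15) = (a - 5)*(a - 4)*(a + 3)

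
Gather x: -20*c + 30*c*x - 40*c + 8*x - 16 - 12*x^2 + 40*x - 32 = -60*c - 12*x^2 + x*(30*c + 48) - 48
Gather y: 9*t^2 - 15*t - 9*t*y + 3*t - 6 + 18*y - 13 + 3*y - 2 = 9*t^2 - 12*t + y*(21 - 9*t) - 21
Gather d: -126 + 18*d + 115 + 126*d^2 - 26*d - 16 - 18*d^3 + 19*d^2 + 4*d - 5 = -18*d^3 + 145*d^2 - 4*d - 32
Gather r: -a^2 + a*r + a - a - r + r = -a^2 + a*r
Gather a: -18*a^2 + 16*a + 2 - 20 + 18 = -18*a^2 + 16*a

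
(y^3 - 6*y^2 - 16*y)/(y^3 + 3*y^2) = (y^2 - 6*y - 16)/(y*(y + 3))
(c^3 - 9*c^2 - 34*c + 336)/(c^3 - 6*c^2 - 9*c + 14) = (c^2 - 2*c - 48)/(c^2 + c - 2)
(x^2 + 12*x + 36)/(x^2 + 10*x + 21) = (x^2 + 12*x + 36)/(x^2 + 10*x + 21)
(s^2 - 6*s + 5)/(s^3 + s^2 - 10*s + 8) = (s - 5)/(s^2 + 2*s - 8)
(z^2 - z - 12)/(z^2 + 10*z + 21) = (z - 4)/(z + 7)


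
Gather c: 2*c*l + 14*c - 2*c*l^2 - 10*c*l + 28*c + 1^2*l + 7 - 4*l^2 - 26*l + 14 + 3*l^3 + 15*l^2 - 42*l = c*(-2*l^2 - 8*l + 42) + 3*l^3 + 11*l^2 - 67*l + 21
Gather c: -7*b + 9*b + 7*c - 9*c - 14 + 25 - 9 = 2*b - 2*c + 2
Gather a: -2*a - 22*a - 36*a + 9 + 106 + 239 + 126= 480 - 60*a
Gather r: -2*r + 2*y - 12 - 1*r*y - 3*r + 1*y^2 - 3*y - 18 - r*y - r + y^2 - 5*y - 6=r*(-2*y - 6) + 2*y^2 - 6*y - 36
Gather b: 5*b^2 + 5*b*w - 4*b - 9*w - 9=5*b^2 + b*(5*w - 4) - 9*w - 9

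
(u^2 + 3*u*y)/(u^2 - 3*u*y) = (u + 3*y)/(u - 3*y)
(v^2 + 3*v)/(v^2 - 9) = v/(v - 3)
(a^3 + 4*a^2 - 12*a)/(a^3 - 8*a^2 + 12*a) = (a + 6)/(a - 6)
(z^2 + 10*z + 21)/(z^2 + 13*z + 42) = (z + 3)/(z + 6)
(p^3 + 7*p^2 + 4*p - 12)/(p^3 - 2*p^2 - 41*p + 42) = (p + 2)/(p - 7)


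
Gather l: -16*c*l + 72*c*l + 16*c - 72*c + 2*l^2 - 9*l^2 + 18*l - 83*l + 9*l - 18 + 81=-56*c - 7*l^2 + l*(56*c - 56) + 63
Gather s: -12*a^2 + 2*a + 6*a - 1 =-12*a^2 + 8*a - 1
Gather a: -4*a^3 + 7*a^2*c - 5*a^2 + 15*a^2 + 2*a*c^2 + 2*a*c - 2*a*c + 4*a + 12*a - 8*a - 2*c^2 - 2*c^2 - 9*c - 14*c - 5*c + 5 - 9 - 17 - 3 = -4*a^3 + a^2*(7*c + 10) + a*(2*c^2 + 8) - 4*c^2 - 28*c - 24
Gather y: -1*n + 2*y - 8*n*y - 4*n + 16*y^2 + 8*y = -5*n + 16*y^2 + y*(10 - 8*n)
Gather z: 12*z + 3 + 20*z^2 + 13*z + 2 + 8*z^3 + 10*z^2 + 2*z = 8*z^3 + 30*z^2 + 27*z + 5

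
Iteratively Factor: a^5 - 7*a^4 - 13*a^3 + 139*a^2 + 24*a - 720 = (a + 3)*(a^4 - 10*a^3 + 17*a^2 + 88*a - 240) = (a - 5)*(a + 3)*(a^3 - 5*a^2 - 8*a + 48) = (a - 5)*(a + 3)^2*(a^2 - 8*a + 16) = (a - 5)*(a - 4)*(a + 3)^2*(a - 4)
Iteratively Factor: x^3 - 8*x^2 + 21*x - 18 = (x - 3)*(x^2 - 5*x + 6) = (x - 3)*(x - 2)*(x - 3)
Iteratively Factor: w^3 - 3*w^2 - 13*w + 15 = (w - 5)*(w^2 + 2*w - 3) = (w - 5)*(w + 3)*(w - 1)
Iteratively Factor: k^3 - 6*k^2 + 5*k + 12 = (k - 3)*(k^2 - 3*k - 4) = (k - 3)*(k + 1)*(k - 4)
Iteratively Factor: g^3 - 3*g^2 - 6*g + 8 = (g - 1)*(g^2 - 2*g - 8) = (g - 1)*(g + 2)*(g - 4)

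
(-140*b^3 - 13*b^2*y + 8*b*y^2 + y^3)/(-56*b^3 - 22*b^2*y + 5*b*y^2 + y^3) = (5*b + y)/(2*b + y)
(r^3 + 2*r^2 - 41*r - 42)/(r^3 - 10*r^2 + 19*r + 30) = (r + 7)/(r - 5)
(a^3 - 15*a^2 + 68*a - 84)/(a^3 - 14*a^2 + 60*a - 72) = (a - 7)/(a - 6)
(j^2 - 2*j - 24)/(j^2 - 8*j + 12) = (j + 4)/(j - 2)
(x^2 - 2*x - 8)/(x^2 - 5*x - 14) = (x - 4)/(x - 7)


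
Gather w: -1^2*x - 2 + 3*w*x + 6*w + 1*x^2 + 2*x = w*(3*x + 6) + x^2 + x - 2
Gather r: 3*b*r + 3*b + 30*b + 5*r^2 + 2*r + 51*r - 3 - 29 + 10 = 33*b + 5*r^2 + r*(3*b + 53) - 22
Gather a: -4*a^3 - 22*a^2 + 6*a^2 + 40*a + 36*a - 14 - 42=-4*a^3 - 16*a^2 + 76*a - 56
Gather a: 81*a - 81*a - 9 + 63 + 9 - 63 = 0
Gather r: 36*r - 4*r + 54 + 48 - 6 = 32*r + 96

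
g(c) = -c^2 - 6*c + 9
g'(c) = -2*c - 6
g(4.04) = -31.56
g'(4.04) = -14.08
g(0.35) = 6.78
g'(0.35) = -6.70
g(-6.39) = 6.51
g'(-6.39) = 6.78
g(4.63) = -40.22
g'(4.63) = -15.26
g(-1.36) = 15.31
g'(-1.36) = -3.28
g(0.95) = 2.40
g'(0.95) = -7.90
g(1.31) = -0.58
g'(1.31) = -8.62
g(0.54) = 5.47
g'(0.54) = -7.08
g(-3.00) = 18.00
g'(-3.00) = 0.00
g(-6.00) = 9.00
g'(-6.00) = 6.00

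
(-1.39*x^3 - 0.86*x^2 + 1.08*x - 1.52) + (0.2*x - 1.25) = -1.39*x^3 - 0.86*x^2 + 1.28*x - 2.77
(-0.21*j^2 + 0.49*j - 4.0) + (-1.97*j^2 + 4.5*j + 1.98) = -2.18*j^2 + 4.99*j - 2.02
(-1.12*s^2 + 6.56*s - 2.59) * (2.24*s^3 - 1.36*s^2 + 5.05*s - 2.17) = -2.5088*s^5 + 16.2176*s^4 - 20.3792*s^3 + 39.0808*s^2 - 27.3147*s + 5.6203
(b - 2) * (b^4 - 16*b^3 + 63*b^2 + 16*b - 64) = b^5 - 18*b^4 + 95*b^3 - 110*b^2 - 96*b + 128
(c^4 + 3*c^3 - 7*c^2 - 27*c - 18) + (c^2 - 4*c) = c^4 + 3*c^3 - 6*c^2 - 31*c - 18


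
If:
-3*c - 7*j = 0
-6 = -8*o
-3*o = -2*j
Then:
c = -21/8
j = 9/8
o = 3/4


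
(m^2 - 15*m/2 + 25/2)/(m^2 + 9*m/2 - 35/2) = (m - 5)/(m + 7)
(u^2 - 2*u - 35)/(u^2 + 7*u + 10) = (u - 7)/(u + 2)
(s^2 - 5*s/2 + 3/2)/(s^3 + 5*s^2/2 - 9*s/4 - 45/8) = 4*(s - 1)/(4*s^2 + 16*s + 15)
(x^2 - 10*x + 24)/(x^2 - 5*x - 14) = (-x^2 + 10*x - 24)/(-x^2 + 5*x + 14)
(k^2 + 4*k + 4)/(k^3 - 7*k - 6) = (k + 2)/(k^2 - 2*k - 3)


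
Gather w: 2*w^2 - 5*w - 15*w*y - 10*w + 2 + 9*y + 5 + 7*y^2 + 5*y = 2*w^2 + w*(-15*y - 15) + 7*y^2 + 14*y + 7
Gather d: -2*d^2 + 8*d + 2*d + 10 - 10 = -2*d^2 + 10*d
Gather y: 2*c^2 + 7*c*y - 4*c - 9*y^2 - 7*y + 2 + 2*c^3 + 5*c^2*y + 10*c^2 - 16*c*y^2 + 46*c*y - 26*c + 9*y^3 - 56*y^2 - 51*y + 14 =2*c^3 + 12*c^2 - 30*c + 9*y^3 + y^2*(-16*c - 65) + y*(5*c^2 + 53*c - 58) + 16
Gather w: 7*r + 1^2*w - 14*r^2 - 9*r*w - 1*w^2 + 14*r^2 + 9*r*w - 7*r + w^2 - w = 0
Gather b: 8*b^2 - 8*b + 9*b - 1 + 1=8*b^2 + b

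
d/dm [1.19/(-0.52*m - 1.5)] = 0.6188/(0.52*m + 1.5)^2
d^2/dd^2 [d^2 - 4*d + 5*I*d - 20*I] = 2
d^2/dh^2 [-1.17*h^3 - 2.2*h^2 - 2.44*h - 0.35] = -7.02*h - 4.4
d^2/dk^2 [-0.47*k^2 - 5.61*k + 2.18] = -0.940000000000000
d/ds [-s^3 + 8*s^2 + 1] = s*(16 - 3*s)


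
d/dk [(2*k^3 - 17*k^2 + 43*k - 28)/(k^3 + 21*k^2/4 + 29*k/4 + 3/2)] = 8*(55*k^4 - 114*k^3 - 512*k^2 + 486*k + 535)/(16*k^6 + 168*k^5 + 673*k^4 + 1266*k^3 + 1093*k^2 + 348*k + 36)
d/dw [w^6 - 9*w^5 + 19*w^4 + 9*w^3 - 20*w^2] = w*(6*w^4 - 45*w^3 + 76*w^2 + 27*w - 40)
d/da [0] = 0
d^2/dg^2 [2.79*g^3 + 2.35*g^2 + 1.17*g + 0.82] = 16.74*g + 4.7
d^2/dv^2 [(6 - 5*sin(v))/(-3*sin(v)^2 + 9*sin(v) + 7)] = (45*sin(v)^5 - 81*sin(v)^4 + 1026*sin(v)^3 - 981*sin(v)^2 - 979*sin(v) + 1854)/(-3*sin(v)^2 + 9*sin(v) + 7)^3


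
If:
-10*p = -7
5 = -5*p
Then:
No Solution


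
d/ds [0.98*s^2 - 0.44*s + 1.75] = 1.96*s - 0.44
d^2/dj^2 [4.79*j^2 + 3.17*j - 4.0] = 9.58000000000000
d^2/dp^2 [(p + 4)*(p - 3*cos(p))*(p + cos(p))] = 2*p^2*cos(p) + 8*sqrt(2)*p*sin(p + pi/4) + 6*p*cos(2*p) + 6*p + 16*sin(p) + 6*sin(2*p) - 4*cos(p) + 24*cos(2*p) + 8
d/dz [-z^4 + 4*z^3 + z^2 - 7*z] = -4*z^3 + 12*z^2 + 2*z - 7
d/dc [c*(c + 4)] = 2*c + 4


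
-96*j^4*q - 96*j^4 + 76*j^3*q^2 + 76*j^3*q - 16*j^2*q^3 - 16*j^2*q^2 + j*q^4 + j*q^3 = (-8*j + q)*(-6*j + q)*(-2*j + q)*(j*q + j)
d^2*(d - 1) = d^3 - d^2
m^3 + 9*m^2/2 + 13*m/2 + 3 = (m + 1)*(m + 3/2)*(m + 2)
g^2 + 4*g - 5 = (g - 1)*(g + 5)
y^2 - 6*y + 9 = (y - 3)^2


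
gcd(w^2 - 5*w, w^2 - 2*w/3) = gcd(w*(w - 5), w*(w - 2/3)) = w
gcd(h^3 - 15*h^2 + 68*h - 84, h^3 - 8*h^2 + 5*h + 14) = h^2 - 9*h + 14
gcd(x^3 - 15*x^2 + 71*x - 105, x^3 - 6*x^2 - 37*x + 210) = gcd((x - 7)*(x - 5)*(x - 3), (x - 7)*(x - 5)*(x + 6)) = x^2 - 12*x + 35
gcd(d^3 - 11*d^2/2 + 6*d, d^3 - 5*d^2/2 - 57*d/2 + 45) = d - 3/2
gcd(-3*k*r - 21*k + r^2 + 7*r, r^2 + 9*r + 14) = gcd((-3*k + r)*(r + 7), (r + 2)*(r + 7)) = r + 7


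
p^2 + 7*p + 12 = (p + 3)*(p + 4)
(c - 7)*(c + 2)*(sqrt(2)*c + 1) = sqrt(2)*c^3 - 5*sqrt(2)*c^2 + c^2 - 14*sqrt(2)*c - 5*c - 14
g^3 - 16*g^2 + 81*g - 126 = (g - 7)*(g - 6)*(g - 3)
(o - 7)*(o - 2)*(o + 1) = o^3 - 8*o^2 + 5*o + 14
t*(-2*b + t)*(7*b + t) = -14*b^2*t + 5*b*t^2 + t^3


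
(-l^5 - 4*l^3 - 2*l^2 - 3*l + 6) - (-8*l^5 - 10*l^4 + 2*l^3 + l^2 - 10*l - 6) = 7*l^5 + 10*l^4 - 6*l^3 - 3*l^2 + 7*l + 12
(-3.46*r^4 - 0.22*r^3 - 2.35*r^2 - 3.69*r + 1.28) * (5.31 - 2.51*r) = 8.6846*r^5 - 17.8204*r^4 + 4.7303*r^3 - 3.2166*r^2 - 22.8067*r + 6.7968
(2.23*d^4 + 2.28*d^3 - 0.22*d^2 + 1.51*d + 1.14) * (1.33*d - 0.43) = 2.9659*d^5 + 2.0735*d^4 - 1.273*d^3 + 2.1029*d^2 + 0.8669*d - 0.4902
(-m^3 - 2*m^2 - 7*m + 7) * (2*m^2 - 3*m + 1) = -2*m^5 - m^4 - 9*m^3 + 33*m^2 - 28*m + 7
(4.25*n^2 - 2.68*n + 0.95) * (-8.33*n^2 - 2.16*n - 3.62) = -35.4025*n^4 + 13.1444*n^3 - 17.5097*n^2 + 7.6496*n - 3.439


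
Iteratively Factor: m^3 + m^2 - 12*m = (m)*(m^2 + m - 12) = m*(m + 4)*(m - 3)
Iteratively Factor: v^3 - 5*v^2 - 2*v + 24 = (v - 3)*(v^2 - 2*v - 8) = (v - 3)*(v + 2)*(v - 4)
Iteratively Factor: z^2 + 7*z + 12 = (z + 3)*(z + 4)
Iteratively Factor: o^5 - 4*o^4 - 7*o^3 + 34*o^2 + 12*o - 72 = (o - 2)*(o^4 - 2*o^3 - 11*o^2 + 12*o + 36) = (o - 3)*(o - 2)*(o^3 + o^2 - 8*o - 12) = (o - 3)*(o - 2)*(o + 2)*(o^2 - o - 6) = (o - 3)^2*(o - 2)*(o + 2)*(o + 2)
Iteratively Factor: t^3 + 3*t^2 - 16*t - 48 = (t + 4)*(t^2 - t - 12) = (t - 4)*(t + 4)*(t + 3)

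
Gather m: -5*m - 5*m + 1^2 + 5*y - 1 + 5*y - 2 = -10*m + 10*y - 2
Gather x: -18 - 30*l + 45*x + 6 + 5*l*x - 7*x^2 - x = -30*l - 7*x^2 + x*(5*l + 44) - 12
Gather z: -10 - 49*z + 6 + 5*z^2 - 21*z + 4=5*z^2 - 70*z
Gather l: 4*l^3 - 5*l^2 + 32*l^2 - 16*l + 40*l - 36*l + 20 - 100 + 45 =4*l^3 + 27*l^2 - 12*l - 35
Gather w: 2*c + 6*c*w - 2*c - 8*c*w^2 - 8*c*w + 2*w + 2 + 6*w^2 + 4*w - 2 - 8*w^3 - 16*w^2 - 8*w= -8*w^3 + w^2*(-8*c - 10) + w*(-2*c - 2)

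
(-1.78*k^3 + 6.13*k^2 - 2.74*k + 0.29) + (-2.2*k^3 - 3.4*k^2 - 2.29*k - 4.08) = -3.98*k^3 + 2.73*k^2 - 5.03*k - 3.79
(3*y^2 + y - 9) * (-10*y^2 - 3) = -30*y^4 - 10*y^3 + 81*y^2 - 3*y + 27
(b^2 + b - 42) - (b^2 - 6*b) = 7*b - 42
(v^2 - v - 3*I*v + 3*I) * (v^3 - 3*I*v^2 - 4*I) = v^5 - v^4 - 6*I*v^4 - 9*v^3 + 6*I*v^3 + 9*v^2 - 4*I*v^2 - 12*v + 4*I*v + 12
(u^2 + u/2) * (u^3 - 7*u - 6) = u^5 + u^4/2 - 7*u^3 - 19*u^2/2 - 3*u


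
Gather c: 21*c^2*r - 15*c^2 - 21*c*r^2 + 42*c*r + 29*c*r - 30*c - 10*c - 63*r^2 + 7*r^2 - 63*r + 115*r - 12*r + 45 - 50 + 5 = c^2*(21*r - 15) + c*(-21*r^2 + 71*r - 40) - 56*r^2 + 40*r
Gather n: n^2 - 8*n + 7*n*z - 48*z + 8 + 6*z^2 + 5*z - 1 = n^2 + n*(7*z - 8) + 6*z^2 - 43*z + 7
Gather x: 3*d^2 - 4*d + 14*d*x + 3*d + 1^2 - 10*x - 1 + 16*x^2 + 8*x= 3*d^2 - d + 16*x^2 + x*(14*d - 2)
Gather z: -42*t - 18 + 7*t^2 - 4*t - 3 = 7*t^2 - 46*t - 21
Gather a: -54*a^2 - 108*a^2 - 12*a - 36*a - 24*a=-162*a^2 - 72*a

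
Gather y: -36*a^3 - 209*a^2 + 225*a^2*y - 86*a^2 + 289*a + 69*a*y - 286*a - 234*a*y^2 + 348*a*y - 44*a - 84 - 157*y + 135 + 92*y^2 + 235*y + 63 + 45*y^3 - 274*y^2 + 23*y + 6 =-36*a^3 - 295*a^2 - 41*a + 45*y^3 + y^2*(-234*a - 182) + y*(225*a^2 + 417*a + 101) + 120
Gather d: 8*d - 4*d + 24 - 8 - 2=4*d + 14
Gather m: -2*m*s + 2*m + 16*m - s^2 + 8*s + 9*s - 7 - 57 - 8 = m*(18 - 2*s) - s^2 + 17*s - 72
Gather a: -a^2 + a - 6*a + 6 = -a^2 - 5*a + 6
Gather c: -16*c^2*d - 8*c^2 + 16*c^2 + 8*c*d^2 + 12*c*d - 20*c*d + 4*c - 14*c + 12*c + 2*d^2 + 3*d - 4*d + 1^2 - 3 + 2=c^2*(8 - 16*d) + c*(8*d^2 - 8*d + 2) + 2*d^2 - d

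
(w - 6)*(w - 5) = w^2 - 11*w + 30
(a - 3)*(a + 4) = a^2 + a - 12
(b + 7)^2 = b^2 + 14*b + 49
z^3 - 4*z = z*(z - 2)*(z + 2)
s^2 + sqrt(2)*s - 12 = (s - 2*sqrt(2))*(s + 3*sqrt(2))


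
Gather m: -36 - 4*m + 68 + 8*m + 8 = 4*m + 40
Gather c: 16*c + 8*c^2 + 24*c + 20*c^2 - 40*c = 28*c^2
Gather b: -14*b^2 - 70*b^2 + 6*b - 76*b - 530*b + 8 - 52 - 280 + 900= -84*b^2 - 600*b + 576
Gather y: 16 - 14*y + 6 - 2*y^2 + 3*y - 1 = -2*y^2 - 11*y + 21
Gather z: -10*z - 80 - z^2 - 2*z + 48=-z^2 - 12*z - 32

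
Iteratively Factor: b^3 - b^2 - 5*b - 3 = (b + 1)*(b^2 - 2*b - 3) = (b + 1)^2*(b - 3)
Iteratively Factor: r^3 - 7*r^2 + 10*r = (r - 5)*(r^2 - 2*r) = r*(r - 5)*(r - 2)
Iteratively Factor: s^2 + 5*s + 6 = (s + 3)*(s + 2)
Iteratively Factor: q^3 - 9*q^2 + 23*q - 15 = (q - 5)*(q^2 - 4*q + 3) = (q - 5)*(q - 1)*(q - 3)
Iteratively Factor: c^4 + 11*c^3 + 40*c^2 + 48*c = (c + 3)*(c^3 + 8*c^2 + 16*c) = c*(c + 3)*(c^2 + 8*c + 16) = c*(c + 3)*(c + 4)*(c + 4)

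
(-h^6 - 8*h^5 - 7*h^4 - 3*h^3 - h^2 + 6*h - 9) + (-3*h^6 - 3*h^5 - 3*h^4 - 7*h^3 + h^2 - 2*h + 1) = -4*h^6 - 11*h^5 - 10*h^4 - 10*h^3 + 4*h - 8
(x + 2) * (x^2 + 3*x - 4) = x^3 + 5*x^2 + 2*x - 8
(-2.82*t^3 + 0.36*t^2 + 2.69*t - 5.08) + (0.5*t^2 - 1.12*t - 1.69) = -2.82*t^3 + 0.86*t^2 + 1.57*t - 6.77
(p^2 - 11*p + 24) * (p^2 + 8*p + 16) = p^4 - 3*p^3 - 48*p^2 + 16*p + 384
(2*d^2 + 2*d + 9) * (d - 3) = 2*d^3 - 4*d^2 + 3*d - 27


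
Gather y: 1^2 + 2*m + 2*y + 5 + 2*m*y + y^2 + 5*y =2*m + y^2 + y*(2*m + 7) + 6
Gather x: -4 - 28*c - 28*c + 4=-56*c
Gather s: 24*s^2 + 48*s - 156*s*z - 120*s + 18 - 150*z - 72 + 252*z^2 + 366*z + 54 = 24*s^2 + s*(-156*z - 72) + 252*z^2 + 216*z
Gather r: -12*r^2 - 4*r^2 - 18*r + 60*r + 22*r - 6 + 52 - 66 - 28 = -16*r^2 + 64*r - 48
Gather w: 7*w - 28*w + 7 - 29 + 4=-21*w - 18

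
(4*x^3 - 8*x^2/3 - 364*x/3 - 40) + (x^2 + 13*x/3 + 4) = 4*x^3 - 5*x^2/3 - 117*x - 36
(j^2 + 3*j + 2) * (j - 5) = j^3 - 2*j^2 - 13*j - 10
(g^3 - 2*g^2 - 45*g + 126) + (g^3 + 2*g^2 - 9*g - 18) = 2*g^3 - 54*g + 108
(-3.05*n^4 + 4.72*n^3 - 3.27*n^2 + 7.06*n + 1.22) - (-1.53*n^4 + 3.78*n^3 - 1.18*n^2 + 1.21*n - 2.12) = -1.52*n^4 + 0.94*n^3 - 2.09*n^2 + 5.85*n + 3.34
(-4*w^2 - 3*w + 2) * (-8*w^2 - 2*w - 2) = 32*w^4 + 32*w^3 - 2*w^2 + 2*w - 4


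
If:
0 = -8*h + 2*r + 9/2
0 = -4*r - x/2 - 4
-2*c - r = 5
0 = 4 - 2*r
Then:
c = -7/2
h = 17/16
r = 2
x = -24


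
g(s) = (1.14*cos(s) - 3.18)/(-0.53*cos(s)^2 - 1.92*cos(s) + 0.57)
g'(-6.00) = 0.73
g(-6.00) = 1.18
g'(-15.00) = -0.56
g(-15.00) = -2.35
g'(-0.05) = -0.12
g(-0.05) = 1.09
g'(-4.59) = 7.88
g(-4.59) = -4.17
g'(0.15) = 0.36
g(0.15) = 1.11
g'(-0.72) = -3.67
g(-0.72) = 1.98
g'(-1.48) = -37.39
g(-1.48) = -7.86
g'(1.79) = 4.95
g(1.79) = -3.56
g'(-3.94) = 0.74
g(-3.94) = -2.41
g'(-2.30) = -0.84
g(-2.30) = -2.44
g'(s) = (-1.06*sin(s)*cos(s) - 1.92*sin(s))*(1.14*cos(s) - 3.18)/(-0.53*cos(s)^2 - 1.92*cos(s) + 0.57)^2 - 1.14*sin(s)/(-0.53*cos(s)^2 - 1.92*cos(s) + 0.57)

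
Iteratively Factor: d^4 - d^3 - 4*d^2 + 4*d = (d - 2)*(d^3 + d^2 - 2*d) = d*(d - 2)*(d^2 + d - 2) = d*(d - 2)*(d - 1)*(d + 2)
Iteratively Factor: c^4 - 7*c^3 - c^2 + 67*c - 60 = (c - 1)*(c^3 - 6*c^2 - 7*c + 60) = (c - 4)*(c - 1)*(c^2 - 2*c - 15) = (c - 4)*(c - 1)*(c + 3)*(c - 5)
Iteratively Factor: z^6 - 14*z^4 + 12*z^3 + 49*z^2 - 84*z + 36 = (z + 3)*(z^5 - 3*z^4 - 5*z^3 + 27*z^2 - 32*z + 12) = (z + 3)^2*(z^4 - 6*z^3 + 13*z^2 - 12*z + 4) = (z - 2)*(z + 3)^2*(z^3 - 4*z^2 + 5*z - 2) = (z - 2)*(z - 1)*(z + 3)^2*(z^2 - 3*z + 2) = (z - 2)*(z - 1)^2*(z + 3)^2*(z - 2)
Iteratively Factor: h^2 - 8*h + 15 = (h - 3)*(h - 5)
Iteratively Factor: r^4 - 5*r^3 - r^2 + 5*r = (r - 5)*(r^3 - r) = r*(r - 5)*(r^2 - 1) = r*(r - 5)*(r + 1)*(r - 1)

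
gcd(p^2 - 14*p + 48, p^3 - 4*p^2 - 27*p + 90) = p - 6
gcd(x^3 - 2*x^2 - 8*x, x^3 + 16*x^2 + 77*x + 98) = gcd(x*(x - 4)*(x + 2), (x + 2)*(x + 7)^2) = x + 2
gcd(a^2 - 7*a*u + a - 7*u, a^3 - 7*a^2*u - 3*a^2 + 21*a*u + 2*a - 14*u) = -a + 7*u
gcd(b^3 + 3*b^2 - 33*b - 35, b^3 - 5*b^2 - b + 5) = b^2 - 4*b - 5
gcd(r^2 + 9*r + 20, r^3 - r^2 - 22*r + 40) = r + 5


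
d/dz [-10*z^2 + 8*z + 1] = 8 - 20*z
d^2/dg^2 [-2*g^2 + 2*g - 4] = -4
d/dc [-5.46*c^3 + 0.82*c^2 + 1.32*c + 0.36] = -16.38*c^2 + 1.64*c + 1.32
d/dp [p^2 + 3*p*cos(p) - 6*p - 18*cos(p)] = -3*p*sin(p) + 2*p + 18*sin(p) + 3*cos(p) - 6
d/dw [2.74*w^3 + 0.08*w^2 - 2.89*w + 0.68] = 8.22*w^2 + 0.16*w - 2.89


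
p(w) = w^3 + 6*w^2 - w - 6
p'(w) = 3*w^2 + 12*w - 1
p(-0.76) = -2.21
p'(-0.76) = -8.39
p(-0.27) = -5.31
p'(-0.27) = -4.02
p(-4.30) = 29.73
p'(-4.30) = 2.87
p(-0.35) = -4.96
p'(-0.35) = -4.83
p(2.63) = 51.06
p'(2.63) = 51.31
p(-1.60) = 6.86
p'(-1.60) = -12.52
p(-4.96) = 24.55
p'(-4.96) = 13.28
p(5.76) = 378.41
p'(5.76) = 167.65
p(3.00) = 72.00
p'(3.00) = 62.00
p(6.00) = 420.00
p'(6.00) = 179.00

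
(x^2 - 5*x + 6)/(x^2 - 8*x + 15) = (x - 2)/(x - 5)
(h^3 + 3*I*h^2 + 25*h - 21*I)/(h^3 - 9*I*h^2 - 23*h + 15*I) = (h + 7*I)/(h - 5*I)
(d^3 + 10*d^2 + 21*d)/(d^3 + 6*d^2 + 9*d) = (d + 7)/(d + 3)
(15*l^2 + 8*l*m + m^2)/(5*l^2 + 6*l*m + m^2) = (3*l + m)/(l + m)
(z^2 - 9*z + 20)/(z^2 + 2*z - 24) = (z - 5)/(z + 6)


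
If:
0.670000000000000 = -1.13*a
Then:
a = -0.59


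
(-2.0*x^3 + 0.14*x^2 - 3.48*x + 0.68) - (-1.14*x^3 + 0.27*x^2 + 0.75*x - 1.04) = -0.86*x^3 - 0.13*x^2 - 4.23*x + 1.72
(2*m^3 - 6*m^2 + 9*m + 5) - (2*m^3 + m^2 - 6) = -7*m^2 + 9*m + 11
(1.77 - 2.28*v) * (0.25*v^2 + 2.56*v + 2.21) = -0.57*v^3 - 5.3943*v^2 - 0.507599999999999*v + 3.9117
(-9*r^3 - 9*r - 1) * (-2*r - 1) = 18*r^4 + 9*r^3 + 18*r^2 + 11*r + 1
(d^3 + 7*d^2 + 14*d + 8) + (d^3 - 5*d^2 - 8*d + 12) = 2*d^3 + 2*d^2 + 6*d + 20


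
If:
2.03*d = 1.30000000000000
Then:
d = 0.64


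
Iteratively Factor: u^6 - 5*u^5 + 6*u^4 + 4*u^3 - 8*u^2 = (u - 2)*(u^5 - 3*u^4 + 4*u^2) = u*(u - 2)*(u^4 - 3*u^3 + 4*u) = u*(u - 2)^2*(u^3 - u^2 - 2*u) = u*(u - 2)^3*(u^2 + u) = u^2*(u - 2)^3*(u + 1)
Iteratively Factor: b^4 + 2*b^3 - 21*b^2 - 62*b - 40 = (b + 1)*(b^3 + b^2 - 22*b - 40) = (b + 1)*(b + 2)*(b^2 - b - 20) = (b - 5)*(b + 1)*(b + 2)*(b + 4)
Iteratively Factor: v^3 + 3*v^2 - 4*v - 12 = (v + 2)*(v^2 + v - 6) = (v + 2)*(v + 3)*(v - 2)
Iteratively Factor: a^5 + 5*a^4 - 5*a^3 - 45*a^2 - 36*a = (a + 1)*(a^4 + 4*a^3 - 9*a^2 - 36*a) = (a + 1)*(a + 4)*(a^3 - 9*a) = (a - 3)*(a + 1)*(a + 4)*(a^2 + 3*a) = a*(a - 3)*(a + 1)*(a + 4)*(a + 3)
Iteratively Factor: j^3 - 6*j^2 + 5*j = (j)*(j^2 - 6*j + 5) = j*(j - 5)*(j - 1)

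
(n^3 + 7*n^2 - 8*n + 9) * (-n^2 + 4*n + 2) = -n^5 - 3*n^4 + 38*n^3 - 27*n^2 + 20*n + 18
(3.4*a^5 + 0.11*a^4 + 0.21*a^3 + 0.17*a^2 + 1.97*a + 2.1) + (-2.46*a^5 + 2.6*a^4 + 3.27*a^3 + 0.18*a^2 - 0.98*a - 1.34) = 0.94*a^5 + 2.71*a^4 + 3.48*a^3 + 0.35*a^2 + 0.99*a + 0.76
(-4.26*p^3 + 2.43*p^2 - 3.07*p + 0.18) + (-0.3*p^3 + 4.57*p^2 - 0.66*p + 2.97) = -4.56*p^3 + 7.0*p^2 - 3.73*p + 3.15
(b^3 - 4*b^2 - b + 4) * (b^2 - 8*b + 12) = b^5 - 12*b^4 + 43*b^3 - 36*b^2 - 44*b + 48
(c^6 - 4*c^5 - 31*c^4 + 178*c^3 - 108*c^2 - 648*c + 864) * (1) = c^6 - 4*c^5 - 31*c^4 + 178*c^3 - 108*c^2 - 648*c + 864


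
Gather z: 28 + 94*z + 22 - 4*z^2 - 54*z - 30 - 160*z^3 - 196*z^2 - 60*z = -160*z^3 - 200*z^2 - 20*z + 20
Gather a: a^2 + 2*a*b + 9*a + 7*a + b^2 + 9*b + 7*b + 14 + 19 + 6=a^2 + a*(2*b + 16) + b^2 + 16*b + 39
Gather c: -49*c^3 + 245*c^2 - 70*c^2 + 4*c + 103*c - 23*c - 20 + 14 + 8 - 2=-49*c^3 + 175*c^2 + 84*c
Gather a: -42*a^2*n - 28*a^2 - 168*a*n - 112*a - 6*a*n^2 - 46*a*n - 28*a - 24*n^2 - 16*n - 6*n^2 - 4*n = a^2*(-42*n - 28) + a*(-6*n^2 - 214*n - 140) - 30*n^2 - 20*n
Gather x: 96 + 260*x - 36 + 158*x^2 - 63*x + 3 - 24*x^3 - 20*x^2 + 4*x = -24*x^3 + 138*x^2 + 201*x + 63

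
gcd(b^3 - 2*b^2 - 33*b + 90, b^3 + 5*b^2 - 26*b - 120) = b^2 + b - 30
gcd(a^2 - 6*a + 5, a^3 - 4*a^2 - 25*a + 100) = a - 5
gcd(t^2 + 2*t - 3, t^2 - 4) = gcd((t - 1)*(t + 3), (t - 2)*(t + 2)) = 1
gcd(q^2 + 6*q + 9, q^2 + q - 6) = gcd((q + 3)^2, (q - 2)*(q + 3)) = q + 3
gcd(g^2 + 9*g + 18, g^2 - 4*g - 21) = g + 3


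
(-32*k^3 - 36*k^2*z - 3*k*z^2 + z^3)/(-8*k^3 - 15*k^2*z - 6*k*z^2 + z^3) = (4*k + z)/(k + z)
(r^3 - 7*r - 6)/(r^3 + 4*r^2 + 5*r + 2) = (r - 3)/(r + 1)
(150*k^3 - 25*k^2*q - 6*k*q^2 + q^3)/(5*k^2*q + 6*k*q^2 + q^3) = (30*k^2 - 11*k*q + q^2)/(q*(k + q))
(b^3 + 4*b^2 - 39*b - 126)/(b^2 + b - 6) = (b^2 + b - 42)/(b - 2)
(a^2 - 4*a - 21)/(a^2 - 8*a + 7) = (a + 3)/(a - 1)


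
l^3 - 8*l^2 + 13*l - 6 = (l - 6)*(l - 1)^2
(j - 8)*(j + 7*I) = j^2 - 8*j + 7*I*j - 56*I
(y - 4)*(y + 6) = y^2 + 2*y - 24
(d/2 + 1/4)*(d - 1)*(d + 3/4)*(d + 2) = d^4/2 + 9*d^3/8 - 3*d^2/16 - 17*d/16 - 3/8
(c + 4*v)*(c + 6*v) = c^2 + 10*c*v + 24*v^2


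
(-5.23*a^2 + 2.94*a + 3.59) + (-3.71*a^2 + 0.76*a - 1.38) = -8.94*a^2 + 3.7*a + 2.21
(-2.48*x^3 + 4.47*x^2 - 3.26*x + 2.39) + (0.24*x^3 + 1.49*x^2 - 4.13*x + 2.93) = -2.24*x^3 + 5.96*x^2 - 7.39*x + 5.32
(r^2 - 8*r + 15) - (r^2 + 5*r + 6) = 9 - 13*r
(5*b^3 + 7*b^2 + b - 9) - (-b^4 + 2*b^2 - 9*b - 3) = b^4 + 5*b^3 + 5*b^2 + 10*b - 6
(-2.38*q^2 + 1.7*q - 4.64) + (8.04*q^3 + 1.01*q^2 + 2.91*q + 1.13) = 8.04*q^3 - 1.37*q^2 + 4.61*q - 3.51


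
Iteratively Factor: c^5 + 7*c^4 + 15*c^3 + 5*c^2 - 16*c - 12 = (c + 1)*(c^4 + 6*c^3 + 9*c^2 - 4*c - 12) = (c + 1)*(c + 2)*(c^3 + 4*c^2 + c - 6) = (c + 1)*(c + 2)^2*(c^2 + 2*c - 3) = (c - 1)*(c + 1)*(c + 2)^2*(c + 3)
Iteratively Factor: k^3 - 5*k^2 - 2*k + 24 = (k - 3)*(k^2 - 2*k - 8) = (k - 3)*(k + 2)*(k - 4)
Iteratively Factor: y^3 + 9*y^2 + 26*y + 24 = (y + 4)*(y^2 + 5*y + 6) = (y + 3)*(y + 4)*(y + 2)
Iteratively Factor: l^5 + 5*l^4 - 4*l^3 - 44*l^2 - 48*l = (l)*(l^4 + 5*l^3 - 4*l^2 - 44*l - 48) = l*(l + 4)*(l^3 + l^2 - 8*l - 12) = l*(l - 3)*(l + 4)*(l^2 + 4*l + 4) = l*(l - 3)*(l + 2)*(l + 4)*(l + 2)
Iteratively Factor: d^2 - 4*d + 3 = (d - 1)*(d - 3)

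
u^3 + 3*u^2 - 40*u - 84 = (u - 6)*(u + 2)*(u + 7)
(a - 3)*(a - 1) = a^2 - 4*a + 3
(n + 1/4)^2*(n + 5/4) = n^3 + 7*n^2/4 + 11*n/16 + 5/64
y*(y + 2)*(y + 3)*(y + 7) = y^4 + 12*y^3 + 41*y^2 + 42*y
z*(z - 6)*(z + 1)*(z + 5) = z^4 - 31*z^2 - 30*z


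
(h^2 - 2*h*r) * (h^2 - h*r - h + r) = h^4 - 3*h^3*r - h^3 + 2*h^2*r^2 + 3*h^2*r - 2*h*r^2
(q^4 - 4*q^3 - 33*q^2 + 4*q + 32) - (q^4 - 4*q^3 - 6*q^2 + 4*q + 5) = 27 - 27*q^2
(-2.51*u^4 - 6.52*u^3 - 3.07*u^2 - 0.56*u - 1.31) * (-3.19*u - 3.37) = 8.0069*u^5 + 29.2575*u^4 + 31.7657*u^3 + 12.1323*u^2 + 6.0661*u + 4.4147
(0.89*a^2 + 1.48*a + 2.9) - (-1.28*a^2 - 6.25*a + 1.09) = 2.17*a^2 + 7.73*a + 1.81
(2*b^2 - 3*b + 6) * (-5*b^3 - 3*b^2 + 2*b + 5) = -10*b^5 + 9*b^4 - 17*b^3 - 14*b^2 - 3*b + 30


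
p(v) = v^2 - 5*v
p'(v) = 2*v - 5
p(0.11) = -0.54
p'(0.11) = -4.78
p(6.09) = 6.64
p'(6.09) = 7.18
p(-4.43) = 41.77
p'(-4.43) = -13.86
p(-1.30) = 8.19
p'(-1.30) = -7.60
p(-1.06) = 6.42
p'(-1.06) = -7.12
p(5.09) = 0.46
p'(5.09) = 5.18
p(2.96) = -6.04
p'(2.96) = 0.92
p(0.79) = -3.33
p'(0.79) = -3.42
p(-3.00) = 24.00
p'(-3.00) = -11.00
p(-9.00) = 126.00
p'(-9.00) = -23.00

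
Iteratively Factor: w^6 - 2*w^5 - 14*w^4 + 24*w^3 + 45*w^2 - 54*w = (w - 3)*(w^5 + w^4 - 11*w^3 - 9*w^2 + 18*w) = (w - 3)*(w + 2)*(w^4 - w^3 - 9*w^2 + 9*w) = w*(w - 3)*(w + 2)*(w^3 - w^2 - 9*w + 9) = w*(w - 3)^2*(w + 2)*(w^2 + 2*w - 3) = w*(w - 3)^2*(w - 1)*(w + 2)*(w + 3)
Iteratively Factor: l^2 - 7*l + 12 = (l - 4)*(l - 3)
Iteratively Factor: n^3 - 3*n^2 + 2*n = (n)*(n^2 - 3*n + 2) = n*(n - 1)*(n - 2)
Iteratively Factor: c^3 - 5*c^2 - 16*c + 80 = (c - 5)*(c^2 - 16) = (c - 5)*(c + 4)*(c - 4)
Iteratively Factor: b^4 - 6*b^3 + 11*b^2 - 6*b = (b)*(b^3 - 6*b^2 + 11*b - 6) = b*(b - 1)*(b^2 - 5*b + 6) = b*(b - 3)*(b - 1)*(b - 2)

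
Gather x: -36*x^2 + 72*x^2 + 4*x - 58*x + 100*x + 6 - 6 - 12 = 36*x^2 + 46*x - 12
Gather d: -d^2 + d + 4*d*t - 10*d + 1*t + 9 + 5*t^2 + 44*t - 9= -d^2 + d*(4*t - 9) + 5*t^2 + 45*t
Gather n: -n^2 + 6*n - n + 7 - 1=-n^2 + 5*n + 6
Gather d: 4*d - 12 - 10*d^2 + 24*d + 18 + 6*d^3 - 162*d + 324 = 6*d^3 - 10*d^2 - 134*d + 330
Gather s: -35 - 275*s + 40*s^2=40*s^2 - 275*s - 35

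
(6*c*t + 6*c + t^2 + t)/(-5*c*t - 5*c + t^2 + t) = (6*c + t)/(-5*c + t)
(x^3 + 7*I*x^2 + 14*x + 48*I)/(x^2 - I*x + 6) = x + 8*I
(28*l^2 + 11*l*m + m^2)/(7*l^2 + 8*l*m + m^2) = (4*l + m)/(l + m)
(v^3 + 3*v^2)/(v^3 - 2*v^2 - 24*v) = v*(v + 3)/(v^2 - 2*v - 24)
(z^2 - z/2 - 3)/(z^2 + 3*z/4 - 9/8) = 4*(z - 2)/(4*z - 3)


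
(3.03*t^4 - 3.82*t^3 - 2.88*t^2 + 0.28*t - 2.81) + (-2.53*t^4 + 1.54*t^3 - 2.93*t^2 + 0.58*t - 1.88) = 0.5*t^4 - 2.28*t^3 - 5.81*t^2 + 0.86*t - 4.69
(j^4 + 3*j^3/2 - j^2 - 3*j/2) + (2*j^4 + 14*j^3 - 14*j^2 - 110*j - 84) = 3*j^4 + 31*j^3/2 - 15*j^2 - 223*j/2 - 84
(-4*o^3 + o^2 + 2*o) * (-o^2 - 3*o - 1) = 4*o^5 + 11*o^4 - o^3 - 7*o^2 - 2*o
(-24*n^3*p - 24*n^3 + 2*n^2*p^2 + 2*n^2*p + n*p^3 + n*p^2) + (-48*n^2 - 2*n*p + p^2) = -24*n^3*p - 24*n^3 + 2*n^2*p^2 + 2*n^2*p - 48*n^2 + n*p^3 + n*p^2 - 2*n*p + p^2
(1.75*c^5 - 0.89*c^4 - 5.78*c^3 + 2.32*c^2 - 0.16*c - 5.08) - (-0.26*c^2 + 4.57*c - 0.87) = 1.75*c^5 - 0.89*c^4 - 5.78*c^3 + 2.58*c^2 - 4.73*c - 4.21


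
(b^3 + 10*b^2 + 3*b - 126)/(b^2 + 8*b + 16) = (b^3 + 10*b^2 + 3*b - 126)/(b^2 + 8*b + 16)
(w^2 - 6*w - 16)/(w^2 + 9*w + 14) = (w - 8)/(w + 7)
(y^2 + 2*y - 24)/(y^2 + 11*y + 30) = (y - 4)/(y + 5)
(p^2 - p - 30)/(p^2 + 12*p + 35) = (p - 6)/(p + 7)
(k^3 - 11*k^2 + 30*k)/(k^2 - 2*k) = (k^2 - 11*k + 30)/(k - 2)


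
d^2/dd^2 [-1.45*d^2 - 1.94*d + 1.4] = -2.90000000000000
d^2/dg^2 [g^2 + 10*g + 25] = 2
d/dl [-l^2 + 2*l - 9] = 2 - 2*l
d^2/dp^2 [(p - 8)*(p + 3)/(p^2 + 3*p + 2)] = 4*(-4*p^3 - 39*p^2 - 93*p - 67)/(p^6 + 9*p^5 + 33*p^4 + 63*p^3 + 66*p^2 + 36*p + 8)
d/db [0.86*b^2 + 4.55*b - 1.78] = 1.72*b + 4.55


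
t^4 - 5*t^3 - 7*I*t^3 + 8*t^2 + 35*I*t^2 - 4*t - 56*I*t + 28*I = (t - 2)^2*(t - 1)*(t - 7*I)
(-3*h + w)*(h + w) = -3*h^2 - 2*h*w + w^2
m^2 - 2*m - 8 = (m - 4)*(m + 2)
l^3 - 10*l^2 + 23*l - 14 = (l - 7)*(l - 2)*(l - 1)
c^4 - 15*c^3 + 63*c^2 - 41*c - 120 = (c - 8)*(c - 5)*(c - 3)*(c + 1)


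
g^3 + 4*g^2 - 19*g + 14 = (g - 2)*(g - 1)*(g + 7)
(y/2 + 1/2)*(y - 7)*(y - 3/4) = y^3/2 - 27*y^2/8 - 5*y/4 + 21/8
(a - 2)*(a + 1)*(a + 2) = a^3 + a^2 - 4*a - 4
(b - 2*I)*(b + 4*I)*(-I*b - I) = -I*b^3 + 2*b^2 - I*b^2 + 2*b - 8*I*b - 8*I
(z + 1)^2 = z^2 + 2*z + 1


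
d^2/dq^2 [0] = 0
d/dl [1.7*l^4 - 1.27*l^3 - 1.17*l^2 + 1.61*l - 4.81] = 6.8*l^3 - 3.81*l^2 - 2.34*l + 1.61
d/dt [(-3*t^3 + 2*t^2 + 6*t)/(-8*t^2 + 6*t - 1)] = (24*t^4 - 36*t^3 + 69*t^2 - 4*t - 6)/(64*t^4 - 96*t^3 + 52*t^2 - 12*t + 1)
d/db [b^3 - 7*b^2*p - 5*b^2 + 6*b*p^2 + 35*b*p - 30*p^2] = 3*b^2 - 14*b*p - 10*b + 6*p^2 + 35*p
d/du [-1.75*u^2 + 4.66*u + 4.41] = 4.66 - 3.5*u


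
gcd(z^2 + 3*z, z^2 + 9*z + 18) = z + 3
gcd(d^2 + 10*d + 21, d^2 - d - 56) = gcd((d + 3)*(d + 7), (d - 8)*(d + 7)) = d + 7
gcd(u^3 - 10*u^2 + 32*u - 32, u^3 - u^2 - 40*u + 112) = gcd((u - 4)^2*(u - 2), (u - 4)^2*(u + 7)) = u^2 - 8*u + 16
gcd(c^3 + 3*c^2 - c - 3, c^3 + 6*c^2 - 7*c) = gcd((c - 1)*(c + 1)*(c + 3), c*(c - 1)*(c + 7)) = c - 1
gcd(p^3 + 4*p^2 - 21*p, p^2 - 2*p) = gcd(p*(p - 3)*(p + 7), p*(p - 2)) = p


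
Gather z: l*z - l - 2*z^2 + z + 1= -l - 2*z^2 + z*(l + 1) + 1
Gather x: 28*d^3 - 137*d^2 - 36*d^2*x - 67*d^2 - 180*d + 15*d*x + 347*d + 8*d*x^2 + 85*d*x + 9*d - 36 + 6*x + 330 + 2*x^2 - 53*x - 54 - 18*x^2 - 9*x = 28*d^3 - 204*d^2 + 176*d + x^2*(8*d - 16) + x*(-36*d^2 + 100*d - 56) + 240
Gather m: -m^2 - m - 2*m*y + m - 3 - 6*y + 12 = -m^2 - 2*m*y - 6*y + 9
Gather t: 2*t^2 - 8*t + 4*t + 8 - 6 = 2*t^2 - 4*t + 2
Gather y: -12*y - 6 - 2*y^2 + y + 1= -2*y^2 - 11*y - 5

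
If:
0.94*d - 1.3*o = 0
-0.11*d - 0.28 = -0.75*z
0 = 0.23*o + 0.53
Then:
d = -3.19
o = -2.30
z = -0.09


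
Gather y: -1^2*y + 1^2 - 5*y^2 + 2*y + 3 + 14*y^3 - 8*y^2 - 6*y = 14*y^3 - 13*y^2 - 5*y + 4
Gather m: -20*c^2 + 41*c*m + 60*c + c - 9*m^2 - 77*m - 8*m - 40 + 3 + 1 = -20*c^2 + 61*c - 9*m^2 + m*(41*c - 85) - 36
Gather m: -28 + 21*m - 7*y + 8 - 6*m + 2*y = 15*m - 5*y - 20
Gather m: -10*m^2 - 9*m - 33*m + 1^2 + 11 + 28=-10*m^2 - 42*m + 40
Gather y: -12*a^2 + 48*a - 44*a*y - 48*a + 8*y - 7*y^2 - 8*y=-12*a^2 - 44*a*y - 7*y^2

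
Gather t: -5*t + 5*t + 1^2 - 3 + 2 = 0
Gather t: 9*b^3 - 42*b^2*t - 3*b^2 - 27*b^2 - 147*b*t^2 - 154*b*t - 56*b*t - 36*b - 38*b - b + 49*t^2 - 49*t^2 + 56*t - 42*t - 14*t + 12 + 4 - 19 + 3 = 9*b^3 - 30*b^2 - 147*b*t^2 - 75*b + t*(-42*b^2 - 210*b)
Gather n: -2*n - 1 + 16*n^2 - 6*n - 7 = 16*n^2 - 8*n - 8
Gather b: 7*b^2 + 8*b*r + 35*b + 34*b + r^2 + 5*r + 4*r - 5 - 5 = 7*b^2 + b*(8*r + 69) + r^2 + 9*r - 10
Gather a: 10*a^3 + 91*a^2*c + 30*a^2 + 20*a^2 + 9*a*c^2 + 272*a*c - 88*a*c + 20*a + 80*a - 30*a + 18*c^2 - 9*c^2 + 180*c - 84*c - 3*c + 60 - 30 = 10*a^3 + a^2*(91*c + 50) + a*(9*c^2 + 184*c + 70) + 9*c^2 + 93*c + 30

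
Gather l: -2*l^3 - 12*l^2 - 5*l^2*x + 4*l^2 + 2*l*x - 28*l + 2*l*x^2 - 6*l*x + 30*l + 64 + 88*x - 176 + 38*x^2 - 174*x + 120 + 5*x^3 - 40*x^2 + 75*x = -2*l^3 + l^2*(-5*x - 8) + l*(2*x^2 - 4*x + 2) + 5*x^3 - 2*x^2 - 11*x + 8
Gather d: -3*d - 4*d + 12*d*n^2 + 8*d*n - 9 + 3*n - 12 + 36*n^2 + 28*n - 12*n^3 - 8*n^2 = d*(12*n^2 + 8*n - 7) - 12*n^3 + 28*n^2 + 31*n - 21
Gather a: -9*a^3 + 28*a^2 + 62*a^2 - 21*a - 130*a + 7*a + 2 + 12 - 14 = -9*a^3 + 90*a^2 - 144*a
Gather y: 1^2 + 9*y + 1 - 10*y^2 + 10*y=-10*y^2 + 19*y + 2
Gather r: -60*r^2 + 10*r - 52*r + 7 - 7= -60*r^2 - 42*r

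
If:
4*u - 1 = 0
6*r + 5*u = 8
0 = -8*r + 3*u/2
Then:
No Solution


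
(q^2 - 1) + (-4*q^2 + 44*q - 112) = -3*q^2 + 44*q - 113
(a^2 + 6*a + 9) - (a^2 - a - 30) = 7*a + 39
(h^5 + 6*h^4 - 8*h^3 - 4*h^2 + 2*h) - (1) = h^5 + 6*h^4 - 8*h^3 - 4*h^2 + 2*h - 1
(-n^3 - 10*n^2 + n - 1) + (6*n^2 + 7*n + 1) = -n^3 - 4*n^2 + 8*n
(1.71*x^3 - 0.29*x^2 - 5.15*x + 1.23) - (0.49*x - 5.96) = 1.71*x^3 - 0.29*x^2 - 5.64*x + 7.19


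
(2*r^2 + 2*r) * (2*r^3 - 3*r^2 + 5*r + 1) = 4*r^5 - 2*r^4 + 4*r^3 + 12*r^2 + 2*r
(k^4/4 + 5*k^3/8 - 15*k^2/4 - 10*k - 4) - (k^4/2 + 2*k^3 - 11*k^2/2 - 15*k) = -k^4/4 - 11*k^3/8 + 7*k^2/4 + 5*k - 4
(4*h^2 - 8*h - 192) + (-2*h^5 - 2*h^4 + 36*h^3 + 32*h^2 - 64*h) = -2*h^5 - 2*h^4 + 36*h^3 + 36*h^2 - 72*h - 192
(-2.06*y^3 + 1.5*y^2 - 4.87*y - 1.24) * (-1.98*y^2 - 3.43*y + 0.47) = 4.0788*y^5 + 4.0958*y^4 + 3.5294*y^3 + 19.8643*y^2 + 1.9643*y - 0.5828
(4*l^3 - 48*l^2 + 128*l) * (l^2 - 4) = 4*l^5 - 48*l^4 + 112*l^3 + 192*l^2 - 512*l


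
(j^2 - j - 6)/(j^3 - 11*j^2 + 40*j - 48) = (j + 2)/(j^2 - 8*j + 16)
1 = 1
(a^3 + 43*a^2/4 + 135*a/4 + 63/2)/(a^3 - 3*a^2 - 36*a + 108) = (4*a^2 + 19*a + 21)/(4*(a^2 - 9*a + 18))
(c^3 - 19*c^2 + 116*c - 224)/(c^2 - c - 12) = (c^2 - 15*c + 56)/(c + 3)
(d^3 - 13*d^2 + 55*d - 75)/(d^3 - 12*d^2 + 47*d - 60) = (d - 5)/(d - 4)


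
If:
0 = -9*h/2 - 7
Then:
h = -14/9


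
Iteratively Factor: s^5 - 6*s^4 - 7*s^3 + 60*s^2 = (s - 5)*(s^4 - s^3 - 12*s^2) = s*(s - 5)*(s^3 - s^2 - 12*s) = s*(s - 5)*(s + 3)*(s^2 - 4*s) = s^2*(s - 5)*(s + 3)*(s - 4)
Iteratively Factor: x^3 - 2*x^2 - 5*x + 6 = (x - 1)*(x^2 - x - 6) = (x - 3)*(x - 1)*(x + 2)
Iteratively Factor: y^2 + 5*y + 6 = (y + 2)*(y + 3)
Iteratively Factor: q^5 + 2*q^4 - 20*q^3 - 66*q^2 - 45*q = (q)*(q^4 + 2*q^3 - 20*q^2 - 66*q - 45) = q*(q + 1)*(q^3 + q^2 - 21*q - 45) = q*(q + 1)*(q + 3)*(q^2 - 2*q - 15) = q*(q + 1)*(q + 3)^2*(q - 5)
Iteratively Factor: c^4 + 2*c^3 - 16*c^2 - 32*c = (c + 4)*(c^3 - 2*c^2 - 8*c) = (c - 4)*(c + 4)*(c^2 + 2*c) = c*(c - 4)*(c + 4)*(c + 2)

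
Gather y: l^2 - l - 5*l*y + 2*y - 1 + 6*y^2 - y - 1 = l^2 - l + 6*y^2 + y*(1 - 5*l) - 2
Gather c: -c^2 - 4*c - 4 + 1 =-c^2 - 4*c - 3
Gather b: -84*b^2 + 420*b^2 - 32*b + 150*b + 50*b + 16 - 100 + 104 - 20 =336*b^2 + 168*b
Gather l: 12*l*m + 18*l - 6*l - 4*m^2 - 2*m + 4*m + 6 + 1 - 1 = l*(12*m + 12) - 4*m^2 + 2*m + 6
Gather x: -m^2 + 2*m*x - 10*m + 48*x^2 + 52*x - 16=-m^2 - 10*m + 48*x^2 + x*(2*m + 52) - 16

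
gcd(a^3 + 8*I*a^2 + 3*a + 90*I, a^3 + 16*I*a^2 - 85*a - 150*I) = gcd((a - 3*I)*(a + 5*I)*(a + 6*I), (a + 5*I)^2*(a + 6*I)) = a^2 + 11*I*a - 30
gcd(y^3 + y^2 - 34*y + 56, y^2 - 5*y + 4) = y - 4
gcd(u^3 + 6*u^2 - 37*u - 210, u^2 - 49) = u + 7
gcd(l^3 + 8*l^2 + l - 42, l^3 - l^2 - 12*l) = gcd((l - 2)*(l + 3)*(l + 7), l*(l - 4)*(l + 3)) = l + 3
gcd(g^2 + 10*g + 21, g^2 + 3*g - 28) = g + 7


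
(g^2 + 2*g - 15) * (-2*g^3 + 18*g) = -2*g^5 - 4*g^4 + 48*g^3 + 36*g^2 - 270*g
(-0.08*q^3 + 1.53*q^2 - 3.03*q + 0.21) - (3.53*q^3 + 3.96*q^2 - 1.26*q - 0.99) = -3.61*q^3 - 2.43*q^2 - 1.77*q + 1.2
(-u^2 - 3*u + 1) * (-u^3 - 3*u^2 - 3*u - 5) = u^5 + 6*u^4 + 11*u^3 + 11*u^2 + 12*u - 5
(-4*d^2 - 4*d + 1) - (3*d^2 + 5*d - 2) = -7*d^2 - 9*d + 3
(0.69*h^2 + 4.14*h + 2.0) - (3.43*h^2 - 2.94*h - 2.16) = -2.74*h^2 + 7.08*h + 4.16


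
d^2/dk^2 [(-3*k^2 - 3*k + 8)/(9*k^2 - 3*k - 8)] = 24*(-27*k^3 + 108*k^2 - 108*k + 44)/(729*k^6 - 729*k^5 - 1701*k^4 + 1269*k^3 + 1512*k^2 - 576*k - 512)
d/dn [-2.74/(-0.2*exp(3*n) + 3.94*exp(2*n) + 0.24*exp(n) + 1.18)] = (-1.644*exp(2*n) + 21.5912*exp(n) + 0.6576)*exp(n)/(-0.2*exp(3*n) + 3.94*exp(2*n) + 0.24*exp(n) + 1.18)^2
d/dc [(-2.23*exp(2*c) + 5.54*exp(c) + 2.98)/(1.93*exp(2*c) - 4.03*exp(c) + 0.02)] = (-1.7053*exp(2*c) - 11.592*exp(c) + 12.1202)*exp(c)/(3.7249*exp(4*c) - 15.5558*exp(3*c) + 16.3181*exp(2*c) - 0.1612*exp(c) + 0.0004)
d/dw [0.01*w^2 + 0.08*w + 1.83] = 0.02*w + 0.08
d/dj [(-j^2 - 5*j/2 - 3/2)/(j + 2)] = (-j^2 - 4*j - 7/2)/(j^2 + 4*j + 4)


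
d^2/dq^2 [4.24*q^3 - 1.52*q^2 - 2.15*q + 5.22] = 25.44*q - 3.04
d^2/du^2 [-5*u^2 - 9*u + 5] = -10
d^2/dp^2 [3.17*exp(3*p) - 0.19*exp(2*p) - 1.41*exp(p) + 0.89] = (28.53*exp(2*p) - 0.76*exp(p) - 1.41)*exp(p)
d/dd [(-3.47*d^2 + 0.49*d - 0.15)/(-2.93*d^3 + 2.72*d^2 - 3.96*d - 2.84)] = (-10.1671*d^4 + 2.8714*d^3 + 11.0899*d^2 + 20.5256*d - 1.9856)/(8.5849*d^6 - 15.9392*d^5 + 30.604*d^4 - 4.9*d^3 + 0.231999999999999*d^2 + 22.4928*d + 8.0656)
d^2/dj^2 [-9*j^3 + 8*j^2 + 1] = 16 - 54*j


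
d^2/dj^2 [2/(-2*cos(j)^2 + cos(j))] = 2*(4*(1 - cos(2*j))^2 + 15*cos(j)/2 + 9*cos(2*j)/2 - 3*cos(3*j)/2 - 27/2)/((2*cos(j) - 1)^3*cos(j)^3)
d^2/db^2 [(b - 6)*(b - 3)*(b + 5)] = 6*b - 8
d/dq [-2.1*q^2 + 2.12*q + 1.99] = 2.12 - 4.2*q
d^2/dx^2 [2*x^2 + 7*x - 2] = 4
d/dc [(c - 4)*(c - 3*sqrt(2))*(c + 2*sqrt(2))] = 3*c^2 - 8*c - 2*sqrt(2)*c - 12 + 4*sqrt(2)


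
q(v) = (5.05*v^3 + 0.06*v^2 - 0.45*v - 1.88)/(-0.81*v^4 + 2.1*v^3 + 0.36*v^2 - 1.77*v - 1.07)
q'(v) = (15.15*v^2 + 0.12*v - 0.45)/(-0.81*v^4 + 2.1*v^3 + 0.36*v^2 - 1.77*v - 1.07) + (3.24*v^3 - 6.3*v^2 - 0.72*v + 1.77)*(5.05*v^3 + 0.06*v^2 - 0.45*v - 1.88)/(-0.81*v^4 + 2.1*v^3 + 0.36*v^2 - 1.77*v - 1.07)^2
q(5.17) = -2.40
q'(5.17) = 0.91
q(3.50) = -6.22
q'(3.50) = 5.64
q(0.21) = 1.37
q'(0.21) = -1.50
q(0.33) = 1.19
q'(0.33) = -1.54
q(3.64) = -5.52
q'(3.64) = 4.49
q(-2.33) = 1.42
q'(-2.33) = 0.44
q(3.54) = -6.00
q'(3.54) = 5.27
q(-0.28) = 3.11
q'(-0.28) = -8.51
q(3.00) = -11.09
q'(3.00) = 16.67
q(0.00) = 1.76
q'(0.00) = -2.49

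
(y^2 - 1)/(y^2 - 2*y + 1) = (y + 1)/(y - 1)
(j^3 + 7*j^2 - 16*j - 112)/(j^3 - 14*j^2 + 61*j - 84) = (j^2 + 11*j + 28)/(j^2 - 10*j + 21)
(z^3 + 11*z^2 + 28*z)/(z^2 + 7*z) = z + 4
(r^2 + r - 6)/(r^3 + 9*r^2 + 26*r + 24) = (r - 2)/(r^2 + 6*r + 8)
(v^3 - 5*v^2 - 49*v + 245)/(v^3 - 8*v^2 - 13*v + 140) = (v + 7)/(v + 4)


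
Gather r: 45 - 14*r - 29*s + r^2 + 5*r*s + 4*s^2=r^2 + r*(5*s - 14) + 4*s^2 - 29*s + 45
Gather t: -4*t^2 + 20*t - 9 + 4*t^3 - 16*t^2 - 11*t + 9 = 4*t^3 - 20*t^2 + 9*t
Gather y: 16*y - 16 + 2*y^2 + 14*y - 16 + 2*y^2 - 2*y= 4*y^2 + 28*y - 32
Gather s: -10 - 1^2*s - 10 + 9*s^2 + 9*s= 9*s^2 + 8*s - 20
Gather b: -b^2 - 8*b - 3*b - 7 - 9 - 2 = -b^2 - 11*b - 18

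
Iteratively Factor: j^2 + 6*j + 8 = (j + 4)*(j + 2)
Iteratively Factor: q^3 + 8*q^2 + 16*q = (q)*(q^2 + 8*q + 16) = q*(q + 4)*(q + 4)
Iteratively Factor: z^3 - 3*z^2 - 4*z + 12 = (z - 2)*(z^2 - z - 6) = (z - 2)*(z + 2)*(z - 3)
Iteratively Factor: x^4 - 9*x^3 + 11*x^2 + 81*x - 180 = (x - 3)*(x^3 - 6*x^2 - 7*x + 60) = (x - 4)*(x - 3)*(x^2 - 2*x - 15) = (x - 5)*(x - 4)*(x - 3)*(x + 3)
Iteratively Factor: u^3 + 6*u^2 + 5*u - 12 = (u - 1)*(u^2 + 7*u + 12) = (u - 1)*(u + 4)*(u + 3)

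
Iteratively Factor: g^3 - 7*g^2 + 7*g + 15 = (g + 1)*(g^2 - 8*g + 15) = (g - 3)*(g + 1)*(g - 5)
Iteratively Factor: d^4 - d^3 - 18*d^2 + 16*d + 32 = (d - 2)*(d^3 + d^2 - 16*d - 16) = (d - 2)*(d + 4)*(d^2 - 3*d - 4) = (d - 4)*(d - 2)*(d + 4)*(d + 1)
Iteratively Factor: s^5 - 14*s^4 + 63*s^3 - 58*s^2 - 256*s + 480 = (s - 3)*(s^4 - 11*s^3 + 30*s^2 + 32*s - 160) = (s - 5)*(s - 3)*(s^3 - 6*s^2 + 32) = (s - 5)*(s - 4)*(s - 3)*(s^2 - 2*s - 8) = (s - 5)*(s - 4)^2*(s - 3)*(s + 2)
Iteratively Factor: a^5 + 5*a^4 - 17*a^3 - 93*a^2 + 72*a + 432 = (a + 4)*(a^4 + a^3 - 21*a^2 - 9*a + 108) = (a + 3)*(a + 4)*(a^3 - 2*a^2 - 15*a + 36) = (a + 3)*(a + 4)^2*(a^2 - 6*a + 9) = (a - 3)*(a + 3)*(a + 4)^2*(a - 3)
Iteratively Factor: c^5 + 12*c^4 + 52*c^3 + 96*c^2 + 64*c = (c + 2)*(c^4 + 10*c^3 + 32*c^2 + 32*c) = c*(c + 2)*(c^3 + 10*c^2 + 32*c + 32) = c*(c + 2)*(c + 4)*(c^2 + 6*c + 8) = c*(c + 2)*(c + 4)^2*(c + 2)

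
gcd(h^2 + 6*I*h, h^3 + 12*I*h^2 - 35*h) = h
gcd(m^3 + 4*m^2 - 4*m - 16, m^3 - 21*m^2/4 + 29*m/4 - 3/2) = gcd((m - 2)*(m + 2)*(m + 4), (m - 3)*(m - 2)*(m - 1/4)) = m - 2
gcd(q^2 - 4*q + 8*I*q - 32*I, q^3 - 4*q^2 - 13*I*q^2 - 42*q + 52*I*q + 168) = q - 4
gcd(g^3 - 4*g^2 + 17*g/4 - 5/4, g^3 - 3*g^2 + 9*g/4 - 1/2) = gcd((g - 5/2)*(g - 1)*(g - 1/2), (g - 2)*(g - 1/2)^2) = g - 1/2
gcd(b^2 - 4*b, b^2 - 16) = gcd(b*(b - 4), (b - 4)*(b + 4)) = b - 4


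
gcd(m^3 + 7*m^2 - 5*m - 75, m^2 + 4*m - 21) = m - 3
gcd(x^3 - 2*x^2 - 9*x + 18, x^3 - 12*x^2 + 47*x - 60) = x - 3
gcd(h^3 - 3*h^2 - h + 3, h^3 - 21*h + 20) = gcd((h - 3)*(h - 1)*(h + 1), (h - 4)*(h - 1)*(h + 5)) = h - 1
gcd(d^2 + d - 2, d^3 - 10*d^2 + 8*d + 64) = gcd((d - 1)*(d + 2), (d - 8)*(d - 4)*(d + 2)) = d + 2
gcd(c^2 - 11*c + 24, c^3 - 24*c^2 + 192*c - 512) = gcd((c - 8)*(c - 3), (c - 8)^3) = c - 8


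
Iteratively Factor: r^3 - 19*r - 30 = (r + 3)*(r^2 - 3*r - 10) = (r + 2)*(r + 3)*(r - 5)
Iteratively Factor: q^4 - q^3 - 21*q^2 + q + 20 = (q - 1)*(q^3 - 21*q - 20) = (q - 5)*(q - 1)*(q^2 + 5*q + 4) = (q - 5)*(q - 1)*(q + 1)*(q + 4)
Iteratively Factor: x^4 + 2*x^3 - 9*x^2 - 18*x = (x)*(x^3 + 2*x^2 - 9*x - 18) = x*(x + 2)*(x^2 - 9) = x*(x - 3)*(x + 2)*(x + 3)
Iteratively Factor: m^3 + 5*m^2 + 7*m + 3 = (m + 1)*(m^2 + 4*m + 3) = (m + 1)*(m + 3)*(m + 1)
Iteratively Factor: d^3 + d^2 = (d)*(d^2 + d) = d*(d + 1)*(d)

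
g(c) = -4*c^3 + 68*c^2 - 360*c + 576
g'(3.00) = -60.00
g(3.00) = 0.00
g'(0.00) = -360.00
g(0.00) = 576.00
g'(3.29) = -42.45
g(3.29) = -14.81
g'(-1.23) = -545.43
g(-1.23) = 1129.12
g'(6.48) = 17.40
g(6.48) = 10.16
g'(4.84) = 17.13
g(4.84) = -26.98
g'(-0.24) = -393.33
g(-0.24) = 666.37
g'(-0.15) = -380.67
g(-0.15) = 631.54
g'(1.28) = -205.58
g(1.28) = 218.22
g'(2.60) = -87.52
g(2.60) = 29.38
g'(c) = -12*c^2 + 136*c - 360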